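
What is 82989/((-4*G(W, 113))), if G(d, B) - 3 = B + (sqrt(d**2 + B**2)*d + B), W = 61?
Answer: 19004481/245227396 - 5062329*sqrt(16490)/245227396 ≈ -2.5734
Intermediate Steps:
G(d, B) = 3 + 2*B + d*sqrt(B**2 + d**2) (G(d, B) = 3 + (B + (sqrt(d**2 + B**2)*d + B)) = 3 + (B + (sqrt(B**2 + d**2)*d + B)) = 3 + (B + (d*sqrt(B**2 + d**2) + B)) = 3 + (B + (B + d*sqrt(B**2 + d**2))) = 3 + (2*B + d*sqrt(B**2 + d**2)) = 3 + 2*B + d*sqrt(B**2 + d**2))
82989/((-4*G(W, 113))) = 82989/((-4*(3 + 2*113 + 61*sqrt(113**2 + 61**2)))) = 82989/((-4*(3 + 226 + 61*sqrt(12769 + 3721)))) = 82989/((-4*(3 + 226 + 61*sqrt(16490)))) = 82989/((-4*(229 + 61*sqrt(16490)))) = 82989/(-916 - 244*sqrt(16490))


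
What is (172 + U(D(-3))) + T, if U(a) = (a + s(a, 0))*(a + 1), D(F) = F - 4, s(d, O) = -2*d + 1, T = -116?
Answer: 8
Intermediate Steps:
s(d, O) = 1 - 2*d
D(F) = -4 + F
U(a) = (1 + a)*(1 - a) (U(a) = (a + (1 - 2*a))*(a + 1) = (1 - a)*(1 + a) = (1 + a)*(1 - a))
(172 + U(D(-3))) + T = (172 + (1 - (-4 - 3)²)) - 116 = (172 + (1 - 1*(-7)²)) - 116 = (172 + (1 - 1*49)) - 116 = (172 + (1 - 49)) - 116 = (172 - 48) - 116 = 124 - 116 = 8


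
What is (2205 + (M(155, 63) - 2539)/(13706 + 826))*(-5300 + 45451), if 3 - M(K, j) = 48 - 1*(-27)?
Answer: 183779438257/2076 ≈ 8.8526e+7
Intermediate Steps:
M(K, j) = -72 (M(K, j) = 3 - (48 - 1*(-27)) = 3 - (48 + 27) = 3 - 1*75 = 3 - 75 = -72)
(2205 + (M(155, 63) - 2539)/(13706 + 826))*(-5300 + 45451) = (2205 + (-72 - 2539)/(13706 + 826))*(-5300 + 45451) = (2205 - 2611/14532)*40151 = (2205 - 2611*1/14532)*40151 = (2205 - 373/2076)*40151 = (4577207/2076)*40151 = 183779438257/2076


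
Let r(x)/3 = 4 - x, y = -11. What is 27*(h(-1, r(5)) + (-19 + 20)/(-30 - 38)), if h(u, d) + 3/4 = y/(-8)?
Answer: 2241/136 ≈ 16.478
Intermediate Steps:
r(x) = 12 - 3*x (r(x) = 3*(4 - x) = 12 - 3*x)
h(u, d) = 5/8 (h(u, d) = -3/4 - 11/(-8) = -3/4 - 11*(-1/8) = -3/4 + 11/8 = 5/8)
27*(h(-1, r(5)) + (-19 + 20)/(-30 - 38)) = 27*(5/8 + (-19 + 20)/(-30 - 38)) = 27*(5/8 + 1/(-68)) = 27*(5/8 + 1*(-1/68)) = 27*(5/8 - 1/68) = 27*(83/136) = 2241/136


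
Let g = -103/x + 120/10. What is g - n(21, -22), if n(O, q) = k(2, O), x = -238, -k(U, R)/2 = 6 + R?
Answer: 15811/238 ≈ 66.433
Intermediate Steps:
k(U, R) = -12 - 2*R (k(U, R) = -2*(6 + R) = -12 - 2*R)
n(O, q) = -12 - 2*O
g = 2959/238 (g = -103/(-238) + 120/10 = -103*(-1/238) + 120*(⅒) = 103/238 + 12 = 2959/238 ≈ 12.433)
g - n(21, -22) = 2959/238 - (-12 - 2*21) = 2959/238 - (-12 - 42) = 2959/238 - 1*(-54) = 2959/238 + 54 = 15811/238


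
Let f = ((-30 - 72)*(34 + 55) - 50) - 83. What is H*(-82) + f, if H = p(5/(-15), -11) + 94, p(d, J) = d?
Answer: -50675/3 ≈ -16892.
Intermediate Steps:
f = -9211 (f = (-102*89 - 50) - 83 = (-9078 - 50) - 83 = -9128 - 83 = -9211)
H = 281/3 (H = 5/(-15) + 94 = 5*(-1/15) + 94 = -1/3 + 94 = 281/3 ≈ 93.667)
H*(-82) + f = (281/3)*(-82) - 9211 = -23042/3 - 9211 = -50675/3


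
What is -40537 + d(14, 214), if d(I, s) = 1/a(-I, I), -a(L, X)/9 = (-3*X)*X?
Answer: -214521803/5292 ≈ -40537.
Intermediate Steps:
a(L, X) = 27*X² (a(L, X) = -9*(-3*X)*X = -(-27)*X² = 27*X²)
d(I, s) = 1/(27*I²)
-40537 + d(14, 214) = -40537 + (1/27)/14² = -40537 + (1/27)*(1/196) = -40537 + 1/5292 = -214521803/5292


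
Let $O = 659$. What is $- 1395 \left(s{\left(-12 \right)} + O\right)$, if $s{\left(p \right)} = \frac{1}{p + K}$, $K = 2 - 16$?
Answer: $- \frac{23900535}{26} \approx -9.1925 \cdot 10^{5}$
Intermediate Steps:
$K = -14$
$s{\left(p \right)} = \frac{1}{-14 + p}$ ($s{\left(p \right)} = \frac{1}{p - 14} = \frac{1}{-14 + p}$)
$- 1395 \left(s{\left(-12 \right)} + O\right) = - 1395 \left(\frac{1}{-14 - 12} + 659\right) = - 1395 \left(\frac{1}{-26} + 659\right) = - 1395 \left(- \frac{1}{26} + 659\right) = \left(-1395\right) \frac{17133}{26} = - \frac{23900535}{26}$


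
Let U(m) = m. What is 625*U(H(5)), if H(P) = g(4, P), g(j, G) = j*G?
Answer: 12500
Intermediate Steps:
g(j, G) = G*j
H(P) = 4*P (H(P) = P*4 = 4*P)
625*U(H(5)) = 625*(4*5) = 625*20 = 12500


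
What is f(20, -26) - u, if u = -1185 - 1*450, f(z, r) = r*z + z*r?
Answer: 595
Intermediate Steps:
f(z, r) = 2*r*z (f(z, r) = r*z + r*z = 2*r*z)
u = -1635 (u = -1185 - 450 = -1635)
f(20, -26) - u = 2*(-26)*20 - 1*(-1635) = -1040 + 1635 = 595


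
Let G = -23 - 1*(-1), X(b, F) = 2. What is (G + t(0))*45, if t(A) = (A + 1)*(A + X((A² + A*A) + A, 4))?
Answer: -900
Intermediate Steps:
t(A) = (1 + A)*(2 + A) (t(A) = (A + 1)*(A + 2) = (1 + A)*(2 + A))
G = -22 (G = -23 + 1 = -22)
(G + t(0))*45 = (-22 + (2 + 0² + 3*0))*45 = (-22 + (2 + 0 + 0))*45 = (-22 + 2)*45 = -20*45 = -900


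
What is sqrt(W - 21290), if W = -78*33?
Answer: 2*I*sqrt(5966) ≈ 154.48*I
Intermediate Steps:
W = -2574
sqrt(W - 21290) = sqrt(-2574 - 21290) = sqrt(-23864) = 2*I*sqrt(5966)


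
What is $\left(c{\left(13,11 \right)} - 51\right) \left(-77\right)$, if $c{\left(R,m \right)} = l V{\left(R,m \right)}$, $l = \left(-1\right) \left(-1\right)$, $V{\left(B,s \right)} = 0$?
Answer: $3927$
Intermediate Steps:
$l = 1$
$c{\left(R,m \right)} = 0$ ($c{\left(R,m \right)} = 1 \cdot 0 = 0$)
$\left(c{\left(13,11 \right)} - 51\right) \left(-77\right) = \left(0 - 51\right) \left(-77\right) = \left(-51\right) \left(-77\right) = 3927$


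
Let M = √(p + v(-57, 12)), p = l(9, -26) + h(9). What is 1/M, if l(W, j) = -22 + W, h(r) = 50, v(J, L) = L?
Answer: ⅐ ≈ 0.14286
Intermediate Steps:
p = 37 (p = (-22 + 9) + 50 = -13 + 50 = 37)
M = 7 (M = √(37 + 12) = √49 = 7)
1/M = 1/7 = ⅐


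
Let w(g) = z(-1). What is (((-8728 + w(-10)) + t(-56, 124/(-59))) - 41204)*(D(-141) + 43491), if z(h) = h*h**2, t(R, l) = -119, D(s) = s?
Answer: -2169754200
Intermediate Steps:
z(h) = h**3
w(g) = -1 (w(g) = (-1)**3 = -1)
(((-8728 + w(-10)) + t(-56, 124/(-59))) - 41204)*(D(-141) + 43491) = (((-8728 - 1) - 119) - 41204)*(-141 + 43491) = ((-8729 - 119) - 41204)*43350 = (-8848 - 41204)*43350 = -50052*43350 = -2169754200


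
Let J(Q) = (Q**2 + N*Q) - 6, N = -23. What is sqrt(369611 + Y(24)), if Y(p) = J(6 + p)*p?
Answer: 7*sqrt(7643) ≈ 611.97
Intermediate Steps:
J(Q) = -6 + Q**2 - 23*Q (J(Q) = (Q**2 - 23*Q) - 6 = -6 + Q**2 - 23*Q)
Y(p) = p*(-144 + (6 + p)**2 - 23*p) (Y(p) = (-6 + (6 + p)**2 - 23*(6 + p))*p = (-6 + (6 + p)**2 + (-138 - 23*p))*p = (-144 + (6 + p)**2 - 23*p)*p = p*(-144 + (6 + p)**2 - 23*p))
sqrt(369611 + Y(24)) = sqrt(369611 + 24*(-108 + 24**2 - 11*24)) = sqrt(369611 + 24*(-108 + 576 - 264)) = sqrt(369611 + 24*204) = sqrt(369611 + 4896) = sqrt(374507) = 7*sqrt(7643)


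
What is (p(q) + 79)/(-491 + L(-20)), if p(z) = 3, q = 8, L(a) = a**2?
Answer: -82/91 ≈ -0.90110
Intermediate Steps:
(p(q) + 79)/(-491 + L(-20)) = (3 + 79)/(-491 + (-20)**2) = 82/(-491 + 400) = 82/(-91) = 82*(-1/91) = -82/91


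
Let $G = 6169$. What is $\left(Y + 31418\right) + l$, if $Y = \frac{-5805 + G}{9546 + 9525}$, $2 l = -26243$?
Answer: $\frac{53681987}{2934} \approx 18297.0$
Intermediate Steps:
$l = - \frac{26243}{2}$ ($l = \frac{1}{2} \left(-26243\right) = - \frac{26243}{2} \approx -13122.0$)
$Y = \frac{28}{1467}$ ($Y = \frac{-5805 + 6169}{9546 + 9525} = \frac{364}{19071} = 364 \cdot \frac{1}{19071} = \frac{28}{1467} \approx 0.019087$)
$\left(Y + 31418\right) + l = \left(\frac{28}{1467} + 31418\right) - \frac{26243}{2} = \frac{46090234}{1467} - \frac{26243}{2} = \frac{53681987}{2934}$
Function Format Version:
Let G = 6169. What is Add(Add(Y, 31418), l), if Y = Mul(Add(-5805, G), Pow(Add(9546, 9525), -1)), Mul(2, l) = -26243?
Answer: Rational(53681987, 2934) ≈ 18297.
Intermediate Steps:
l = Rational(-26243, 2) (l = Mul(Rational(1, 2), -26243) = Rational(-26243, 2) ≈ -13122.)
Y = Rational(28, 1467) (Y = Mul(Add(-5805, 6169), Pow(Add(9546, 9525), -1)) = Mul(364, Pow(19071, -1)) = Mul(364, Rational(1, 19071)) = Rational(28, 1467) ≈ 0.019087)
Add(Add(Y, 31418), l) = Add(Add(Rational(28, 1467), 31418), Rational(-26243, 2)) = Add(Rational(46090234, 1467), Rational(-26243, 2)) = Rational(53681987, 2934)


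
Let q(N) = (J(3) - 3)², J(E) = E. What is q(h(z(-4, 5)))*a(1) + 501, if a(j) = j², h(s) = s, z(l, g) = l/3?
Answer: 501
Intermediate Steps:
z(l, g) = l/3 (z(l, g) = l*(⅓) = l/3)
q(N) = 0 (q(N) = (3 - 3)² = 0² = 0)
q(h(z(-4, 5)))*a(1) + 501 = 0*1² + 501 = 0*1 + 501 = 0 + 501 = 501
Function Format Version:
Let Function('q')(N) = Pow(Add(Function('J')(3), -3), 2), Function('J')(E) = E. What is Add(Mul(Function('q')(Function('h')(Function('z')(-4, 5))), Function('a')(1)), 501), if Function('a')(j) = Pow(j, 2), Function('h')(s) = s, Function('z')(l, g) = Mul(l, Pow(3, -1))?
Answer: 501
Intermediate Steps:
Function('z')(l, g) = Mul(Rational(1, 3), l) (Function('z')(l, g) = Mul(l, Rational(1, 3)) = Mul(Rational(1, 3), l))
Function('q')(N) = 0 (Function('q')(N) = Pow(Add(3, -3), 2) = Pow(0, 2) = 0)
Add(Mul(Function('q')(Function('h')(Function('z')(-4, 5))), Function('a')(1)), 501) = Add(Mul(0, Pow(1, 2)), 501) = Add(Mul(0, 1), 501) = Add(0, 501) = 501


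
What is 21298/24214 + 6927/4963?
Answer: 136716176/60087041 ≈ 2.2753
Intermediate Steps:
21298/24214 + 6927/4963 = 21298*(1/24214) + 6927*(1/4963) = 10649/12107 + 6927/4963 = 136716176/60087041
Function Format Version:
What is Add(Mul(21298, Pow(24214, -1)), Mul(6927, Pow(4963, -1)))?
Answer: Rational(136716176, 60087041) ≈ 2.2753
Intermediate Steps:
Add(Mul(21298, Pow(24214, -1)), Mul(6927, Pow(4963, -1))) = Add(Mul(21298, Rational(1, 24214)), Mul(6927, Rational(1, 4963))) = Add(Rational(10649, 12107), Rational(6927, 4963)) = Rational(136716176, 60087041)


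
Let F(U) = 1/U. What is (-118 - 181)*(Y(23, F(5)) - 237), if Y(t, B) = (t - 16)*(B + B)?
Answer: 350129/5 ≈ 70026.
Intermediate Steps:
Y(t, B) = 2*B*(-16 + t) (Y(t, B) = (-16 + t)*(2*B) = 2*B*(-16 + t))
(-118 - 181)*(Y(23, F(5)) - 237) = (-118 - 181)*(2*(-16 + 23)/5 - 237) = -299*(2*(1/5)*7 - 237) = -299*(14/5 - 237) = -299*(-1171/5) = 350129/5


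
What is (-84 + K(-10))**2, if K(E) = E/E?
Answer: 6889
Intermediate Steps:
K(E) = 1
(-84 + K(-10))**2 = (-84 + 1)**2 = (-83)**2 = 6889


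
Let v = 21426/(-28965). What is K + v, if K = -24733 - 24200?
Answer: -472455257/9655 ≈ -48934.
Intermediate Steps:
K = -48933
v = -7142/9655 (v = 21426*(-1/28965) = -7142/9655 ≈ -0.73972)
K + v = -48933 - 7142/9655 = -472455257/9655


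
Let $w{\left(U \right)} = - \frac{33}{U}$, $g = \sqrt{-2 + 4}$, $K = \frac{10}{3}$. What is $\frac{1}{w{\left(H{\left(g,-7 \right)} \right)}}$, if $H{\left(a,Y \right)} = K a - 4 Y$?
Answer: $- \frac{28}{33} - \frac{10 \sqrt{2}}{99} \approx -0.99133$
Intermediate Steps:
$K = \frac{10}{3}$ ($K = 10 \cdot \frac{1}{3} = \frac{10}{3} \approx 3.3333$)
$g = \sqrt{2} \approx 1.4142$
$H{\left(a,Y \right)} = - 4 Y + \frac{10 a}{3}$ ($H{\left(a,Y \right)} = \frac{10 a}{3} - 4 Y = - 4 Y + \frac{10 a}{3}$)
$\frac{1}{w{\left(H{\left(g,-7 \right)} \right)}} = \frac{1}{\left(-33\right) \frac{1}{\left(-4\right) \left(-7\right) + \frac{10 \sqrt{2}}{3}}} = \frac{1}{\left(-33\right) \frac{1}{28 + \frac{10 \sqrt{2}}{3}}} = - \frac{28}{33} - \frac{10 \sqrt{2}}{99}$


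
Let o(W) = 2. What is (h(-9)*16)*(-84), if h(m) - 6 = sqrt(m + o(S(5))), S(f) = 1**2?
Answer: -8064 - 1344*I*sqrt(7) ≈ -8064.0 - 3555.9*I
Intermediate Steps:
S(f) = 1
h(m) = 6 + sqrt(2 + m) (h(m) = 6 + sqrt(m + 2) = 6 + sqrt(2 + m))
(h(-9)*16)*(-84) = ((6 + sqrt(2 - 9))*16)*(-84) = ((6 + sqrt(-7))*16)*(-84) = ((6 + I*sqrt(7))*16)*(-84) = (96 + 16*I*sqrt(7))*(-84) = -8064 - 1344*I*sqrt(7)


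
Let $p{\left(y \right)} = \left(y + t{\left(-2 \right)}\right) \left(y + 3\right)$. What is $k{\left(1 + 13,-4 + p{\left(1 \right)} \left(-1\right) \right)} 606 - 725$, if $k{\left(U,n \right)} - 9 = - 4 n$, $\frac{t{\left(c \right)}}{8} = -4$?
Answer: $-286151$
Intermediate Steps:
$t{\left(c \right)} = -32$ ($t{\left(c \right)} = 8 \left(-4\right) = -32$)
$p{\left(y \right)} = \left(-32 + y\right) \left(3 + y\right)$ ($p{\left(y \right)} = \left(y - 32\right) \left(y + 3\right) = \left(-32 + y\right) \left(3 + y\right)$)
$k{\left(U,n \right)} = 9 - 4 n$
$k{\left(1 + 13,-4 + p{\left(1 \right)} \left(-1\right) \right)} 606 - 725 = \left(9 - 4 \left(-4 + \left(-96 + 1^{2} - 29\right) \left(-1\right)\right)\right) 606 - 725 = \left(9 - 4 \left(-4 + \left(-96 + 1 - 29\right) \left(-1\right)\right)\right) 606 - 725 = \left(9 - 4 \left(-4 - -124\right)\right) 606 - 725 = \left(9 - 4 \left(-4 + 124\right)\right) 606 - 725 = \left(9 - 480\right) 606 - 725 = \left(-471\right) 606 - 725 = -285426 - 725 = -286151$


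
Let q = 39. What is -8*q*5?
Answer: -1560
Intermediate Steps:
-8*q*5 = -8*39*5 = -312*5 = -1560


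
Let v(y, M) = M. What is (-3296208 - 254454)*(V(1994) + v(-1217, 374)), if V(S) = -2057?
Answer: 5975764146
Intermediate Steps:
(-3296208 - 254454)*(V(1994) + v(-1217, 374)) = (-3296208 - 254454)*(-2057 + 374) = -3550662*(-1683) = 5975764146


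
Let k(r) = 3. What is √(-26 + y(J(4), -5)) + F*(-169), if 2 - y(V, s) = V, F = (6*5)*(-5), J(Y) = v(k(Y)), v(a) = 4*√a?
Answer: 25350 + 2*√(-6 - √3) ≈ 25350.0 + 5.5613*I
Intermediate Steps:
J(Y) = 4*√3
F = -150 (F = 30*(-5) = -150)
y(V, s) = 2 - V
√(-26 + y(J(4), -5)) + F*(-169) = √(-26 + (2 - 4*√3)) - 150*(-169) = √(-26 + (2 - 4*√3)) + 25350 = √(-24 - 4*√3) + 25350 = 25350 + √(-24 - 4*√3)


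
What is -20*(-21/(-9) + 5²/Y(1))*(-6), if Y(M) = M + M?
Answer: 1780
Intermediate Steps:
Y(M) = 2*M
-20*(-21/(-9) + 5²/Y(1))*(-6) = -20*(-21/(-9) + 5²/((2*1)))*(-6) = -20*(-21*(-⅑) + 25/2)*(-6) = -20*(7/3 + 25*(½))*(-6) = -20*(7/3 + 25/2)*(-6) = -20*89/6*(-6) = -890/3*(-6) = 1780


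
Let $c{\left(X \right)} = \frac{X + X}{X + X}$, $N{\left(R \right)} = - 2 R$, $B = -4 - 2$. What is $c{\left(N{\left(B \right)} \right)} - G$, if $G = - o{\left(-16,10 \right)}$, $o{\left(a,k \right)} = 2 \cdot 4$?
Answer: $9$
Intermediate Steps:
$B = -6$
$o{\left(a,k \right)} = 8$
$c{\left(X \right)} = 1$ ($c{\left(X \right)} = \frac{2 X}{2 X} = 2 X \frac{1}{2 X} = 1$)
$G = -8$ ($G = \left(-1\right) 8 = -8$)
$c{\left(N{\left(B \right)} \right)} - G = 1 - -8 = 1 + 8 = 9$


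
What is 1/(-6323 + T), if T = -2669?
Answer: -1/8992 ≈ -0.00011121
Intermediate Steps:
1/(-6323 + T) = 1/(-6323 - 2669) = 1/(-8992) = -1/8992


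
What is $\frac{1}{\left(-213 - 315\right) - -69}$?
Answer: $- \frac{1}{459} \approx -0.0021787$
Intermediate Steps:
$\frac{1}{\left(-213 - 315\right) - -69} = \frac{1}{-528 + \left(-3 + 72\right)} = \frac{1}{-528 + 69} = \frac{1}{-459} = - \frac{1}{459}$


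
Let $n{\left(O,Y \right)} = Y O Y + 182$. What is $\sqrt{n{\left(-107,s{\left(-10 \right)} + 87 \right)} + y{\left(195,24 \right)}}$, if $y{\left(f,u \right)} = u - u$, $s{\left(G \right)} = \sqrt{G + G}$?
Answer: $\sqrt{-807561 - 37236 i \sqrt{5}} \approx 46.265 - 899.83 i$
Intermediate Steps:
$s{\left(G \right)} = \sqrt{2} \sqrt{G}$ ($s{\left(G \right)} = \sqrt{2 G} = \sqrt{2} \sqrt{G}$)
$y{\left(f,u \right)} = 0$
$n{\left(O,Y \right)} = 182 + O Y^{2}$ ($n{\left(O,Y \right)} = O Y Y + 182 = O Y^{2} + 182 = 182 + O Y^{2}$)
$\sqrt{n{\left(-107,s{\left(-10 \right)} + 87 \right)} + y{\left(195,24 \right)}} = \sqrt{\left(182 - 107 \left(\sqrt{2} \sqrt{-10} + 87\right)^{2}\right) + 0} = \sqrt{\left(182 - 107 \left(\sqrt{2} i \sqrt{10} + 87\right)^{2}\right) + 0} = \sqrt{\left(182 - 107 \left(2 i \sqrt{5} + 87\right)^{2}\right) + 0} = \sqrt{\left(182 - 107 \left(87 + 2 i \sqrt{5}\right)^{2}\right) + 0} = \sqrt{182 - 107 \left(87 + 2 i \sqrt{5}\right)^{2}}$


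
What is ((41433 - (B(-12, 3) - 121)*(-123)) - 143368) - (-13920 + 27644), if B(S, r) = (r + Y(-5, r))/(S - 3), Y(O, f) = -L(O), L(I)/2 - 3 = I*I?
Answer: -650537/5 ≈ -1.3011e+5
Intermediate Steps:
L(I) = 6 + 2*I² (L(I) = 6 + 2*(I*I) = 6 + 2*I²)
Y(O, f) = -6 - 2*O² (Y(O, f) = -(6 + 2*O²) = -6 - 2*O²)
B(S, r) = (-56 + r)/(-3 + S) (B(S, r) = (r + (-6 - 2*(-5)²))/(S - 3) = (r + (-6 - 2*25))/(-3 + S) = (r + (-6 - 50))/(-3 + S) = (r - 56)/(-3 + S) = (-56 + r)/(-3 + S))
((41433 - (B(-12, 3) - 121)*(-123)) - 143368) - (-13920 + 27644) = ((41433 - ((-56 + 3)/(-3 - 12) - 121)*(-123)) - 143368) - (-13920 + 27644) = ((41433 - (-53/(-15) - 121)*(-123)) - 143368) - 1*13724 = ((41433 - (-1/15*(-53) - 121)*(-123)) - 143368) - 13724 = ((41433 - (53/15 - 121)*(-123)) - 143368) - 13724 = ((41433 - (-1762)*(-123)/15) - 143368) - 13724 = ((41433 - 1*72242/5) - 143368) - 13724 = ((41433 - 72242/5) - 143368) - 13724 = (134923/5 - 143368) - 13724 = -581917/5 - 13724 = -650537/5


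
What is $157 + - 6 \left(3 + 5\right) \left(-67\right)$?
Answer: $3373$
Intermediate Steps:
$157 + - 6 \left(3 + 5\right) \left(-67\right) = 157 + \left(-6\right) 8 \left(-67\right) = 157 - -3216 = 157 + 3216 = 3373$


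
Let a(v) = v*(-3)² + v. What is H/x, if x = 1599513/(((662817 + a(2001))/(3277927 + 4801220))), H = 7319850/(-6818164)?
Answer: -277677289775/4894949577305538078 ≈ -5.6727e-8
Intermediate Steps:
a(v) = 10*v (a(v) = v*9 + v = 9*v + v = 10*v)
H = -3659925/3409082 (H = 7319850*(-1/6818164) = -3659925/3409082 ≈ -1.0736)
x = 4307566885137/227609 (x = 1599513/(((662817 + 10*2001)/(3277927 + 4801220))) = 1599513/(((662817 + 20010)/8079147)) = 1599513/((682827*(1/8079147))) = 1599513/(227609/2693049) = 1599513*(2693049/227609) = 4307566885137/227609 ≈ 1.8925e+7)
H/x = -3659925/(3409082*4307566885137/227609) = -3659925/3409082*227609/4307566885137 = -277677289775/4894949577305538078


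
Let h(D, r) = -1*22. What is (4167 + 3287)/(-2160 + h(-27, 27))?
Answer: -3727/1091 ≈ -3.4161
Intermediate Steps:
h(D, r) = -22
(4167 + 3287)/(-2160 + h(-27, 27)) = (4167 + 3287)/(-2160 - 22) = 7454/(-2182) = 7454*(-1/2182) = -3727/1091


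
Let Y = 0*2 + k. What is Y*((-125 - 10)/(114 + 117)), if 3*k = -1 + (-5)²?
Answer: -360/77 ≈ -4.6753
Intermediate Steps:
k = 8 (k = (-1 + (-5)²)/3 = (-1 + 25)/3 = (⅓)*24 = 8)
Y = 8 (Y = 0*2 + 8 = 0 + 8 = 8)
Y*((-125 - 10)/(114 + 117)) = 8*((-125 - 10)/(114 + 117)) = 8*(-135/231) = 8*(-135*1/231) = 8*(-45/77) = -360/77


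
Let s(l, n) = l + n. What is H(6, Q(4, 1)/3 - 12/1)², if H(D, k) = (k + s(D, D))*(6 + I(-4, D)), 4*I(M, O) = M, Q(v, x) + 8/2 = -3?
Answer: 1225/9 ≈ 136.11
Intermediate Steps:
Q(v, x) = -7 (Q(v, x) = -4 - 3 = -7)
I(M, O) = M/4
H(D, k) = 5*k + 10*D (H(D, k) = (k + (D + D))*(6 + (¼)*(-4)) = (k + 2*D)*(6 - 1) = (k + 2*D)*5 = 5*k + 10*D)
H(6, Q(4, 1)/3 - 12/1)² = (5*(-7/3 - 12/1) + 10*6)² = (5*(-7*⅓ - 12*1) + 60)² = (5*(-7/3 - 12) + 60)² = (5*(-43/3) + 60)² = (-215/3 + 60)² = (-35/3)² = 1225/9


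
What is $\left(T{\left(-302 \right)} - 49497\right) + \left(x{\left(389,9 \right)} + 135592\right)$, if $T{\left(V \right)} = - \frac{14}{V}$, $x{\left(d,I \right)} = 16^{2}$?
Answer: $\frac{13039008}{151} \approx 86351.0$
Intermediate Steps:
$x{\left(d,I \right)} = 256$
$\left(T{\left(-302 \right)} - 49497\right) + \left(x{\left(389,9 \right)} + 135592\right) = \left(- \frac{14}{-302} - 49497\right) + \left(256 + 135592\right) = \left(\left(-14\right) \left(- \frac{1}{302}\right) - 49497\right) + 135848 = \left(\frac{7}{151} - 49497\right) + 135848 = - \frac{7474040}{151} + 135848 = \frac{13039008}{151}$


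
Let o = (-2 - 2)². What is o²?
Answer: 256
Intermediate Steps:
o = 16 (o = (-4)² = 16)
o² = 16² = 256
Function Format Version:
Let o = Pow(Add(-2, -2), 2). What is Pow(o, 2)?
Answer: 256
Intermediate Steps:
o = 16 (o = Pow(-4, 2) = 16)
Pow(o, 2) = Pow(16, 2) = 256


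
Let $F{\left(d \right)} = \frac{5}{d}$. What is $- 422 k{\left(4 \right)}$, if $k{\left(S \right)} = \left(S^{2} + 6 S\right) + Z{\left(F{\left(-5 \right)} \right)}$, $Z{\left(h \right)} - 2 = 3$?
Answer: $-18990$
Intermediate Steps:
$Z{\left(h \right)} = 5$ ($Z{\left(h \right)} = 2 + 3 = 5$)
$k{\left(S \right)} = 5 + S^{2} + 6 S$ ($k{\left(S \right)} = \left(S^{2} + 6 S\right) + 5 = 5 + S^{2} + 6 S$)
$- 422 k{\left(4 \right)} = - 422 \left(5 + 4^{2} + 6 \cdot 4\right) = - 422 \left(5 + 16 + 24\right) = \left(-422\right) 45 = -18990$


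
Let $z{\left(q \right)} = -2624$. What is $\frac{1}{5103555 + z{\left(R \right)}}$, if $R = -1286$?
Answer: $\frac{1}{5100931} \approx 1.9604 \cdot 10^{-7}$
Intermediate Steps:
$\frac{1}{5103555 + z{\left(R \right)}} = \frac{1}{5103555 - 2624} = \frac{1}{5100931}$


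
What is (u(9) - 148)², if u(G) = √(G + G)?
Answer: 21922 - 888*√2 ≈ 20666.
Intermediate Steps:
u(G) = √2*√G (u(G) = √(2*G) = √2*√G)
(u(9) - 148)² = (√2*√9 - 148)² = (√2*3 - 148)² = (3*√2 - 148)² = (-148 + 3*√2)²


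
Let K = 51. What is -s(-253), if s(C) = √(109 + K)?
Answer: -4*√10 ≈ -12.649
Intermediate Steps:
s(C) = 4*√10 (s(C) = √(109 + 51) = √160 = 4*√10)
-s(-253) = -4*√10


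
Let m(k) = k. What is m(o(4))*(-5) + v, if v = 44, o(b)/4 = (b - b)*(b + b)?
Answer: 44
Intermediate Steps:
o(b) = 0 (o(b) = 4*((b - b)*(b + b)) = 4*(0*(2*b)) = 4*0 = 0)
m(o(4))*(-5) + v = 0*(-5) + 44 = 0 + 44 = 44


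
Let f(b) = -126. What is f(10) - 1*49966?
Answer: -50092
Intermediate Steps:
f(10) - 1*49966 = -126 - 1*49966 = -126 - 49966 = -50092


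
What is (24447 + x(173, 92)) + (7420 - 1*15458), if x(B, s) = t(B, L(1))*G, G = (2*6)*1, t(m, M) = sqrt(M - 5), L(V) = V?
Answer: 16409 + 24*I ≈ 16409.0 + 24.0*I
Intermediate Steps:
t(m, M) = sqrt(-5 + M)
G = 12 (G = 12*1 = 12)
x(B, s) = 24*I (x(B, s) = sqrt(-5 + 1)*12 = sqrt(-4)*12 = (2*I)*12 = 24*I)
(24447 + x(173, 92)) + (7420 - 1*15458) = (24447 + 24*I) + (7420 - 1*15458) = (24447 + 24*I) + (7420 - 15458) = (24447 + 24*I) - 8038 = 16409 + 24*I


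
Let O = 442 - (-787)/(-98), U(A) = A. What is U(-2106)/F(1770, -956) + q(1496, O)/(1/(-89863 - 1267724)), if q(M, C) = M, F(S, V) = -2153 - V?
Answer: -270116369982/133 ≈ -2.0310e+9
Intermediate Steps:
O = 42529/98 (O = 442 - (-787)*(-1)/98 = 442 - 1*787/98 = 442 - 787/98 = 42529/98 ≈ 433.97)
U(-2106)/F(1770, -956) + q(1496, O)/(1/(-89863 - 1267724)) = -2106/(-2153 - 1*(-956)) + 1496/(1/(-89863 - 1267724)) = -2106/(-2153 + 956) + 1496/(1/(-1357587)) = -2106/(-1197) + 1496/(-1/1357587) = -2106*(-1/1197) + 1496*(-1357587) = 234/133 - 2030950152 = -270116369982/133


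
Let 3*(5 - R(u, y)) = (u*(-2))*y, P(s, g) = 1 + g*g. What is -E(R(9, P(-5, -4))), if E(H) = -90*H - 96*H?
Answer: 19902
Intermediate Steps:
P(s, g) = 1 + g²
R(u, y) = 5 + 2*u*y/3 (R(u, y) = 5 - u*(-2)*y/3 = 5 - (-2*u)*y/3 = 5 - (-2)*u*y/3 = 5 + 2*u*y/3)
E(H) = -186*H
-E(R(9, P(-5, -4))) = -(-186)*(5 + (⅔)*9*(1 + (-4)²)) = -(-186)*(5 + (⅔)*9*(1 + 16)) = -(-186)*(5 + (⅔)*9*17) = -(-186)*(5 + 102) = -(-186)*107 = -1*(-19902) = 19902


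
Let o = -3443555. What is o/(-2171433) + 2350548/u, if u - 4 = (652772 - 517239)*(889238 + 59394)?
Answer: 110686552577663146/69795795956113095 ≈ 1.5859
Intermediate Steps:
u = 128570940860 (u = 4 + (652772 - 517239)*(889238 + 59394) = 4 + 135533*948632 = 4 + 128570940856 = 128570940860)
o/(-2171433) + 2350548/u = -3443555/(-2171433) + 2350548/128570940860 = -3443555*(-1/2171433) + 2350548*(1/128570940860) = 3443555/2171433 + 587637/32142735215 = 110686552577663146/69795795956113095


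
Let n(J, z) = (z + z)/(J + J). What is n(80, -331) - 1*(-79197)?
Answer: 6335429/80 ≈ 79193.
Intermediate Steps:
n(J, z) = z/J (n(J, z) = (2*z)/((2*J)) = (2*z)*(1/(2*J)) = z/J)
n(80, -331) - 1*(-79197) = -331/80 - 1*(-79197) = -331*1/80 + 79197 = -331/80 + 79197 = 6335429/80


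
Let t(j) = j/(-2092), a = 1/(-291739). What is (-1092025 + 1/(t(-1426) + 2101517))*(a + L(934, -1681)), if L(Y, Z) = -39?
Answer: 27312185221122709075438/641297021603805 ≈ 4.2589e+7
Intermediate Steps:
a = -1/291739 ≈ -3.4277e-6
t(j) = -j/2092 (t(j) = j*(-1/2092) = -j/2092)
(-1092025 + 1/(t(-1426) + 2101517))*(a + L(934, -1681)) = (-1092025 + 1/(-1/2092*(-1426) + 2101517))*(-1/291739 - 39) = (-1092025 + 1/(713/1046 + 2101517))*(-11377822/291739) = (-1092025 + 1/(2198187495/1046))*(-11377822/291739) = (-1092025 + 1046/2198187495)*(-11377822/291739) = -2400475699226329/2198187495*(-11377822/291739) = 27312185221122709075438/641297021603805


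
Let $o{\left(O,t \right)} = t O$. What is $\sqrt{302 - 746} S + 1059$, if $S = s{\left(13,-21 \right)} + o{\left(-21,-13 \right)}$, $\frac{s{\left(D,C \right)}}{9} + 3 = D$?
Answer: $1059 + 726 i \sqrt{111} \approx 1059.0 + 7648.9 i$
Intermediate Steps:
$s{\left(D,C \right)} = -27 + 9 D$
$o{\left(O,t \right)} = O t$
$S = 363$ ($S = \left(-27 + 9 \cdot 13\right) - -273 = \left(-27 + 117\right) + 273 = 90 + 273 = 363$)
$\sqrt{302 - 746} S + 1059 = \sqrt{302 - 746} \cdot 363 + 1059 = \sqrt{-444} \cdot 363 + 1059 = 2 i \sqrt{111} \cdot 363 + 1059 = 726 i \sqrt{111} + 1059 = 1059 + 726 i \sqrt{111}$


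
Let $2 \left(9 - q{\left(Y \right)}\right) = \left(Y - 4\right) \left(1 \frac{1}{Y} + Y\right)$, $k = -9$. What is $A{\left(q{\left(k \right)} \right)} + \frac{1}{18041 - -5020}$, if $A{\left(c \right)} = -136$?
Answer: $- \frac{3136295}{23061} \approx -136.0$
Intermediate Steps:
$q{\left(Y \right)} = 9 - \frac{\left(-4 + Y\right) \left(Y + \frac{1}{Y}\right)}{2}$ ($q{\left(Y \right)} = 9 - \frac{\left(Y - 4\right) \left(1 \frac{1}{Y} + Y\right)}{2} = 9 - \frac{\left(-4 + Y\right) \left(\frac{1}{Y} + Y\right)}{2} = 9 - \frac{\left(-4 + Y\right) \left(Y + \frac{1}{Y}\right)}{2}$)
$A{\left(q{\left(k \right)} \right)} + \frac{1}{18041 - -5020} = -136 + \frac{1}{18041 - -5020} = -136 + \frac{1}{18041 + 5020} = -136 + \frac{1}{23061} = - \frac{3136295}{23061}$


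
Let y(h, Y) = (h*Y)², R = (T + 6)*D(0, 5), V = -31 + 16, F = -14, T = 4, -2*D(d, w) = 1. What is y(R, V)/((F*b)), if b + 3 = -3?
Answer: 1875/28 ≈ 66.964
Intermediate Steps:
b = -6 (b = -3 - 3 = -6)
D(d, w) = -½ (D(d, w) = -½*1 = -½)
V = -15
R = -5 (R = (4 + 6)*(-½) = 10*(-½) = -5)
y(h, Y) = Y²*h² (y(h, Y) = (Y*h)² = Y²*h²)
y(R, V)/((F*b)) = ((-15)²*(-5)²)/((-14*(-6))) = (225*25)/84 = 5625*(1/84) = 1875/28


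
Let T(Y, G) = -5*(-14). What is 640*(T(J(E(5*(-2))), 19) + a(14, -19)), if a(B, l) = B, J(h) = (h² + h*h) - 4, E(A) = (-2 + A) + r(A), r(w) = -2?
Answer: 53760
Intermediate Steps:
E(A) = -4 + A (E(A) = (-2 + A) - 2 = -4 + A)
J(h) = -4 + 2*h² (J(h) = (h² + h²) - 4 = 2*h² - 4 = -4 + 2*h²)
T(Y, G) = 70
640*(T(J(E(5*(-2))), 19) + a(14, -19)) = 640*(70 + 14) = 640*84 = 53760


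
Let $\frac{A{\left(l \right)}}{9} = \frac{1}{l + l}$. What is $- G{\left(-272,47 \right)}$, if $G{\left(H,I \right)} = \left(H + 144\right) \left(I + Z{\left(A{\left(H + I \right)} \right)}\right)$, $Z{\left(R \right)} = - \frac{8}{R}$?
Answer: $57216$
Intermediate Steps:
$A{\left(l \right)} = \frac{9}{2 l}$ ($A{\left(l \right)} = \frac{9}{l + l} = \frac{9}{2 l}$)
$G{\left(H,I \right)} = \left(144 + H\right) \left(- \frac{16 H}{9} - \frac{7 I}{9}\right)$ ($G{\left(H,I \right)} = \left(H + 144\right) \left(I - \frac{8}{\frac{9}{2} \frac{1}{H + I}}\right) = \left(144 + H\right) \left(I - 8 \left(\frac{2 H}{9} + \frac{2 I}{9}\right)\right) = \left(144 + H\right) \left(I - \left(\frac{16 H}{9} + \frac{16 I}{9}\right)\right) = \left(144 + H\right) \left(- \frac{16 H}{9} - \frac{7 I}{9}\right)$)
$- G{\left(-272,47 \right)} = - (\left(-256\right) \left(-272\right) - 5264 - \frac{16 \left(-272\right)^{2}}{9} - \left(- \frac{1904}{9}\right) 47) = - (69632 - 5264 - \frac{1183744}{9} + \frac{89488}{9}) = \left(-1\right) \left(-57216\right) = 57216$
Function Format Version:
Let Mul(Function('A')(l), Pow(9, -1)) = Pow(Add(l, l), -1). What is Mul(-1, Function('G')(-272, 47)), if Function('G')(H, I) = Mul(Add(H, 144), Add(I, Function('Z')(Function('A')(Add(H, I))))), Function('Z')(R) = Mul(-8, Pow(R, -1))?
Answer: 57216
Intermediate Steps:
Function('A')(l) = Mul(Rational(9, 2), Pow(l, -1)) (Function('A')(l) = Mul(9, Pow(Add(l, l), -1)) = Mul(9, Pow(Mul(2, l), -1)) = Mul(9, Mul(Rational(1, 2), Pow(l, -1))) = Mul(Rational(9, 2), Pow(l, -1)))
Function('G')(H, I) = Mul(Add(144, H), Add(Mul(Rational(-16, 9), H), Mul(Rational(-7, 9), I))) (Function('G')(H, I) = Mul(Add(H, 144), Add(I, Mul(-8, Pow(Mul(Rational(9, 2), Pow(Add(H, I), -1)), -1)))) = Mul(Add(144, H), Add(I, Mul(-8, Add(Mul(Rational(2, 9), H), Mul(Rational(2, 9), I))))) = Mul(Add(144, H), Add(I, Add(Mul(Rational(-16, 9), H), Mul(Rational(-16, 9), I)))) = Mul(Add(144, H), Add(Mul(Rational(-16, 9), H), Mul(Rational(-7, 9), I))))
Mul(-1, Function('G')(-272, 47)) = Mul(-1, Add(Mul(-256, -272), Mul(-112, 47), Mul(Rational(-16, 9), Pow(-272, 2)), Mul(Rational(-7, 9), -272, 47))) = Mul(-1, Add(69632, -5264, Mul(Rational(-16, 9), 73984), Rational(89488, 9))) = Mul(-1, Add(69632, -5264, Rational(-1183744, 9), Rational(89488, 9))) = Mul(-1, -57216) = 57216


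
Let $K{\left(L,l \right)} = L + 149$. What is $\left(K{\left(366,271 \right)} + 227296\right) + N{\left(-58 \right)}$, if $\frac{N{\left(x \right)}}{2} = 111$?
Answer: $228033$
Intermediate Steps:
$N{\left(x \right)} = 222$ ($N{\left(x \right)} = 2 \cdot 111 = 222$)
$K{\left(L,l \right)} = 149 + L$
$\left(K{\left(366,271 \right)} + 227296\right) + N{\left(-58 \right)} = \left(\left(149 + 366\right) + 227296\right) + 222 = \left(515 + 227296\right) + 222 = 227811 + 222 = 228033$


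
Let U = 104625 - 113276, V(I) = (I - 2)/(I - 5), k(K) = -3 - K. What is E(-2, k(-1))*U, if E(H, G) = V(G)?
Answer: -34604/7 ≈ -4943.4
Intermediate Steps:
V(I) = (-2 + I)/(-5 + I)
E(H, G) = (-2 + G)/(-5 + G)
U = -8651
E(-2, k(-1))*U = ((-2 + (-3 - 1*(-1)))/(-5 + (-3 - 1*(-1))))*(-8651) = ((-2 + (-3 + 1))/(-5 + (-3 + 1)))*(-8651) = ((-2 - 2)/(-5 - 2))*(-8651) = (-4/(-7))*(-8651) = -⅐*(-4)*(-8651) = (4/7)*(-8651) = -34604/7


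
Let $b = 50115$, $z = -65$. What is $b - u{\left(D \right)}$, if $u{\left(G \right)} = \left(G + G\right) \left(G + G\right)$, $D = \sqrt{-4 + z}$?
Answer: $50391$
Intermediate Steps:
$D = i \sqrt{69}$ ($D = \sqrt{-4 - 65} = \sqrt{-69} = i \sqrt{69} \approx 8.3066 i$)
$u{\left(G \right)} = 4 G^{2}$ ($u{\left(G \right)} = 2 G 2 G = 4 G^{2}$)
$b - u{\left(D \right)} = 50115 - 4 \left(i \sqrt{69}\right)^{2} = 50115 - 4 \left(-69\right) = 50115 - -276 = 50115 + 276 = 50391$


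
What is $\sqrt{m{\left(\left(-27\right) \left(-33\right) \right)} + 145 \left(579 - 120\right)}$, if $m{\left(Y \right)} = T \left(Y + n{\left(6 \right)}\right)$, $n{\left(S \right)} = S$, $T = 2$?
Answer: $\sqrt{68349} \approx 261.44$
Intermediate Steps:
$m{\left(Y \right)} = 12 + 2 Y$ ($m{\left(Y \right)} = 2 \left(Y + 6\right) = 2 \left(6 + Y\right) = 12 + 2 Y$)
$\sqrt{m{\left(\left(-27\right) \left(-33\right) \right)} + 145 \left(579 - 120\right)} = \sqrt{\left(12 + 2 \left(\left(-27\right) \left(-33\right)\right)\right) + 145 \left(579 - 120\right)} = \sqrt{\left(12 + 2 \cdot 891\right) + 145 \cdot 459} = \sqrt{\left(12 + 1782\right) + 66555} = \sqrt{1794 + 66555} = \sqrt{68349}$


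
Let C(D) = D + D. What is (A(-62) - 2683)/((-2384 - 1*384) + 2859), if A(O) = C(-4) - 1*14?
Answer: -2705/91 ≈ -29.725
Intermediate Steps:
C(D) = 2*D
A(O) = -22 (A(O) = 2*(-4) - 1*14 = -8 - 14 = -22)
(A(-62) - 2683)/((-2384 - 1*384) + 2859) = (-22 - 2683)/((-2384 - 1*384) + 2859) = -2705/((-2384 - 384) + 2859) = -2705/(-2768 + 2859) = -2705/91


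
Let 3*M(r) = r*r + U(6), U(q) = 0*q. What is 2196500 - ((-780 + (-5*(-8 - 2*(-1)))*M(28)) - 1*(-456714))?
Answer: 1732726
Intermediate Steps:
U(q) = 0
M(r) = r²/3 (M(r) = (r*r + 0)/3 = (r² + 0)/3 = r²/3)
2196500 - ((-780 + (-5*(-8 - 2*(-1)))*M(28)) - 1*(-456714)) = 2196500 - ((-780 + (-5*(-8 - 2*(-1)))*((⅓)*28²)) - 1*(-456714)) = 2196500 - ((-780 + (-5*(-8 + 2))*((⅓)*784)) + 456714) = 2196500 - ((-780 - 5*(-6)*(784/3)) + 456714) = 2196500 - ((-780 + 30*(784/3)) + 456714) = 2196500 - ((-780 + 7840) + 456714) = 2196500 - (7060 + 456714) = 2196500 - 1*463774 = 2196500 - 463774 = 1732726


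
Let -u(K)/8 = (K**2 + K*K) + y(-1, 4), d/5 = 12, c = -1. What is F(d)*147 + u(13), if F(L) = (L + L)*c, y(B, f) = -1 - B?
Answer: -20344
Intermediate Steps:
d = 60 (d = 5*12 = 60)
u(K) = -16*K**2 (u(K) = -8*((K**2 + K*K) + (-1 - 1*(-1))) = -8*((K**2 + K**2) + (-1 + 1)) = -8*(2*K**2 + 0) = -16*K**2)
F(L) = -2*L (F(L) = (L + L)*(-1) = (2*L)*(-1) = -2*L)
F(d)*147 + u(13) = -2*60*147 - 16*13**2 = -120*147 - 16*169 = -17640 - 2704 = -20344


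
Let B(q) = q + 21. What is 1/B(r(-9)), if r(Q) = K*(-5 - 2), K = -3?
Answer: 1/42 ≈ 0.023810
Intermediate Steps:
r(Q) = 21 (r(Q) = -3*(-5 - 2) = -3*(-7) = 21)
B(q) = 21 + q
1/B(r(-9)) = 1/(21 + 21) = 1/42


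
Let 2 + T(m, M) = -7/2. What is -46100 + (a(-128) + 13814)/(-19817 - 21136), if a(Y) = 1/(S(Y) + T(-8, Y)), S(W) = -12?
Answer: -66078148988/1433355 ≈ -46100.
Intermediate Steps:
T(m, M) = -11/2 (T(m, M) = -2 - 7/2 = -11/2)
a(Y) = -2/35 (a(Y) = 1/(-12 - 11/2) = 1/(-35/2) = -2/35)
-46100 + (a(-128) + 13814)/(-19817 - 21136) = -46100 + (-2/35 + 13814)/(-19817 - 21136) = -46100 + (483488/35)/(-40953) = -46100 + (483488/35)*(-1/40953) = -46100 - 483488/1433355 = -66078148988/1433355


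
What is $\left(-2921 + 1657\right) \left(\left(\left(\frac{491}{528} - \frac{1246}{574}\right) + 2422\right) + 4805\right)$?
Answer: $- \frac{12357435565}{1353} \approx -9.1334 \cdot 10^{6}$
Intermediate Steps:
$\left(-2921 + 1657\right) \left(\left(\left(\frac{491}{528} - \frac{1246}{574}\right) + 2422\right) + 4805\right) = - 1264 \left(\left(\left(491 \cdot \frac{1}{528} - \frac{89}{41}\right) + 2422\right) + 4805\right) = - 1264 \left(\left(\left(\frac{491}{528} - \frac{89}{41}\right) + 2422\right) + 4805\right) = - 1264 \left(\left(- \frac{26861}{21648} + 2422\right) + 4805\right) = - 1264 \left(\frac{52404595}{21648} + 4805\right) = \left(-1264\right) \frac{156423235}{21648} = - \frac{12357435565}{1353}$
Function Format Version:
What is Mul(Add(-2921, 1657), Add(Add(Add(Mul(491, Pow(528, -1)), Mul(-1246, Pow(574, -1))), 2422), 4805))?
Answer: Rational(-12357435565, 1353) ≈ -9.1334e+6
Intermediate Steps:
Mul(Add(-2921, 1657), Add(Add(Add(Mul(491, Pow(528, -1)), Mul(-1246, Pow(574, -1))), 2422), 4805)) = Mul(-1264, Add(Add(Add(Mul(491, Rational(1, 528)), Mul(-1246, Rational(1, 574))), 2422), 4805)) = Mul(-1264, Add(Add(Add(Rational(491, 528), Rational(-89, 41)), 2422), 4805)) = Mul(-1264, Add(Add(Rational(-26861, 21648), 2422), 4805)) = Mul(-1264, Add(Rational(52404595, 21648), 4805)) = Mul(-1264, Rational(156423235, 21648)) = Rational(-12357435565, 1353)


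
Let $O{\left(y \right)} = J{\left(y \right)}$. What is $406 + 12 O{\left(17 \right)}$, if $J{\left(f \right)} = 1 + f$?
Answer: $622$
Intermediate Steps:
$O{\left(y \right)} = 1 + y$
$406 + 12 O{\left(17 \right)} = 406 + 12 \left(1 + 17\right) = 406 + 12 \cdot 18 = 406 + 216 = 622$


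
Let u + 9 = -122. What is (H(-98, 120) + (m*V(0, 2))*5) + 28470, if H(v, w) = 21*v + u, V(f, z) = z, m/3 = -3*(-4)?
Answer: 26641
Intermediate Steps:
m = 36 (m = 3*(-3*(-4)) = 3*12 = 36)
u = -131 (u = -9 - 122 = -131)
H(v, w) = -131 + 21*v (H(v, w) = 21*v - 131 = -131 + 21*v)
(H(-98, 120) + (m*V(0, 2))*5) + 28470 = ((-131 + 21*(-98)) + (36*2)*5) + 28470 = ((-131 - 2058) + 72*5) + 28470 = (-2189 + 360) + 28470 = -1829 + 28470 = 26641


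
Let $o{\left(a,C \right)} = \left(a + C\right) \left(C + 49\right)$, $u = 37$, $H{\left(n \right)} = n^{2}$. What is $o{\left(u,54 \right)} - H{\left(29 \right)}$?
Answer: $8532$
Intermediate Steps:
$o{\left(a,C \right)} = \left(49 + C\right) \left(C + a\right)$ ($o{\left(a,C \right)} = \left(C + a\right) \left(49 + C\right) = \left(49 + C\right) \left(C + a\right)$)
$o{\left(u,54 \right)} - H{\left(29 \right)} = \left(54^{2} + 49 \cdot 54 + 49 \cdot 37 + 54 \cdot 37\right) - 29^{2} = \left(2916 + 2646 + 1813 + 1998\right) - 841 = 9373 - 841 = 8532$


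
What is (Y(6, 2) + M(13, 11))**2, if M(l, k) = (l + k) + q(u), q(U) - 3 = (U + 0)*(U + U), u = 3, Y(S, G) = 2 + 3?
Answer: 2500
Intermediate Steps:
Y(S, G) = 5
q(U) = 3 + 2*U**2 (q(U) = 3 + (U + 0)*(U + U) = 3 + U*(2*U) = 3 + 2*U**2)
M(l, k) = 21 + k + l (M(l, k) = (l + k) + (3 + 2*3**2) = (k + l) + (3 + 2*9) = (k + l) + (3 + 18) = (k + l) + 21 = 21 + k + l)
(Y(6, 2) + M(13, 11))**2 = (5 + (21 + 11 + 13))**2 = (5 + 45)**2 = 50**2 = 2500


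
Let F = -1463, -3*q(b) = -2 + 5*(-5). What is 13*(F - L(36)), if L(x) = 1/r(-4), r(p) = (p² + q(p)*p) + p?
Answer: -456443/24 ≈ -19018.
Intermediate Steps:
q(b) = 9 (q(b) = -(-2 + 5*(-5))/3 = -(-2 - 25)/3 = -⅓*(-27) = 9)
r(p) = p² + 10*p (r(p) = (p² + 9*p) + p = p² + 10*p)
L(x) = -1/24 (L(x) = 1/(-4*(10 - 4)) = 1/(-4*6) = 1/(-24) = -1/24)
13*(F - L(36)) = 13*(-1463 - 1*(-1/24)) = 13*(-1463 + 1/24) = 13*(-35111/24) = -456443/24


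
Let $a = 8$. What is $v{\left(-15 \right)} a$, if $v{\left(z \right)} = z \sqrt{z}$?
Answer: $- 120 i \sqrt{15} \approx - 464.76 i$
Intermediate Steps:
$v{\left(z \right)} = z^{\frac{3}{2}}$
$v{\left(-15 \right)} a = \left(-15\right)^{\frac{3}{2}} \cdot 8 = - 15 i \sqrt{15} \cdot 8 = - 120 i \sqrt{15}$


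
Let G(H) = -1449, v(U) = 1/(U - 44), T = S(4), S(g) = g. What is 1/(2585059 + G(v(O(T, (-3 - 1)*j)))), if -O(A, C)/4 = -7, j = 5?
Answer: 1/2583610 ≈ 3.8706e-7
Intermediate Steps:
T = 4
O(A, C) = 28 (O(A, C) = -4*(-7) = 28)
v(U) = 1/(-44 + U)
1/(2585059 + G(v(O(T, (-3 - 1)*j)))) = 1/(2585059 - 1449) = 1/2583610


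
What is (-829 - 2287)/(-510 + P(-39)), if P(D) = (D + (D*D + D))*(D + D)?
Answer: 779/28266 ≈ 0.027560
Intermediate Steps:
P(D) = 2*D*(D² + 2*D) (P(D) = (D + (D² + D))*(2*D) = (D + (D + D²))*(2*D) = (D² + 2*D)*(2*D) = 2*D*(D² + 2*D))
(-829 - 2287)/(-510 + P(-39)) = (-829 - 2287)/(-510 + 2*(-39)²*(2 - 39)) = -3116/(-510 + 2*1521*(-37)) = -3116/(-510 - 112554) = -3116/(-113064) = -3116*(-1/113064) = 779/28266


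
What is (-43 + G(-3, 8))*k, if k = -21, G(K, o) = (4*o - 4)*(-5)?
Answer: 3843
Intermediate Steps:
G(K, o) = 20 - 20*o (G(K, o) = (-4 + 4*o)*(-5) = 20 - 20*o)
(-43 + G(-3, 8))*k = (-43 + (20 - 20*8))*(-21) = (-43 + (20 - 160))*(-21) = (-43 - 140)*(-21) = -183*(-21) = 3843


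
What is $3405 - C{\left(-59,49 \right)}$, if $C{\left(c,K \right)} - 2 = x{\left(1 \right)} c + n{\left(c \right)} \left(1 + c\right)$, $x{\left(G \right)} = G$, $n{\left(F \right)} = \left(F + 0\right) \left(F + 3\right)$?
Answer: $195094$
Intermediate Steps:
$n{\left(F \right)} = F \left(3 + F\right)$
$C{\left(c,K \right)} = 2 + c + c \left(1 + c\right) \left(3 + c\right)$ ($C{\left(c,K \right)} = 2 + \left(1 c + c \left(3 + c\right) \left(1 + c\right)\right) = 2 + \left(c + c \left(1 + c\right) \left(3 + c\right)\right) = 2 + c + c \left(1 + c\right) \left(3 + c\right)$)
$3405 - C{\left(-59,49 \right)} = 3405 - \left(2 + \left(-59\right)^{3} + 4 \left(-59\right) + 4 \left(-59\right)^{2}\right) = 3405 - \left(2 - 205379 - 236 + 4 \cdot 3481\right) = 3405 - \left(2 - 205379 - 236 + 13924\right) = 3405 - -191689 = 3405 + 191689 = 195094$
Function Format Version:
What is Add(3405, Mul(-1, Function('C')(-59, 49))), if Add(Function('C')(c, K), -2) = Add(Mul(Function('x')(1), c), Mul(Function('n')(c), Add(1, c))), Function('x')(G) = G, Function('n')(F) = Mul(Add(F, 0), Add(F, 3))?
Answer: 195094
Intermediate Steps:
Function('n')(F) = Mul(F, Add(3, F))
Function('C')(c, K) = Add(2, c, Mul(c, Add(1, c), Add(3, c))) (Function('C')(c, K) = Add(2, Add(Mul(1, c), Mul(Mul(c, Add(3, c)), Add(1, c)))) = Add(2, Add(c, Mul(c, Add(1, c), Add(3, c)))) = Add(2, c, Mul(c, Add(1, c), Add(3, c))))
Add(3405, Mul(-1, Function('C')(-59, 49))) = Add(3405, Mul(-1, Add(2, Pow(-59, 3), Mul(4, -59), Mul(4, Pow(-59, 2))))) = Add(3405, Mul(-1, Add(2, -205379, -236, Mul(4, 3481)))) = Add(3405, Mul(-1, Add(2, -205379, -236, 13924))) = Add(3405, Mul(-1, -191689)) = Add(3405, 191689) = 195094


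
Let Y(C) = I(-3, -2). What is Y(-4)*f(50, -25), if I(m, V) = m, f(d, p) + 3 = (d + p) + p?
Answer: 9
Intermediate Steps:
f(d, p) = -3 + d + 2*p (f(d, p) = -3 + ((d + p) + p) = -3 + (d + 2*p) = -3 + d + 2*p)
Y(C) = -3
Y(-4)*f(50, -25) = -3*(-3 + 50 + 2*(-25)) = -3*(-3 + 50 - 50) = -3*(-3) = 9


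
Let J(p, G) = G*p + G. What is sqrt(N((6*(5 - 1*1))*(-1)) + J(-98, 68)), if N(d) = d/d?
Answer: I*sqrt(6595) ≈ 81.21*I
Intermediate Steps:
J(p, G) = G + G*p
N(d) = 1
sqrt(N((6*(5 - 1*1))*(-1)) + J(-98, 68)) = sqrt(1 + 68*(1 - 98)) = sqrt(1 + 68*(-97)) = sqrt(1 - 6596) = sqrt(-6595) = I*sqrt(6595)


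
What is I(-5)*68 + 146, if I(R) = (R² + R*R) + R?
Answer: 3206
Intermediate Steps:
I(R) = R + 2*R² (I(R) = (R² + R²) + R = 2*R² + R = R + 2*R²)
I(-5)*68 + 146 = -5*(1 + 2*(-5))*68 + 146 = -5*(1 - 10)*68 + 146 = -5*(-9)*68 + 146 = 45*68 + 146 = 3060 + 146 = 3206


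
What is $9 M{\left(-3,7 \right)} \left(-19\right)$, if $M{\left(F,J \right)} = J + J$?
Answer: $-2394$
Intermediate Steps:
$M{\left(F,J \right)} = 2 J$
$9 M{\left(-3,7 \right)} \left(-19\right) = 9 \cdot 2 \cdot 7 \left(-19\right) = 9 \cdot 14 \left(-19\right) = 126 \left(-19\right) = -2394$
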